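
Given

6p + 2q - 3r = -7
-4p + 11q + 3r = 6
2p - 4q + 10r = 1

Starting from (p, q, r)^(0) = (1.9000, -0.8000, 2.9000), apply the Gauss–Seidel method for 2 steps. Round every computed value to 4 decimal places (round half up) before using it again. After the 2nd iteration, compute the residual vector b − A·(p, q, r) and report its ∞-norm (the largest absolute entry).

Iteration 1:
  p = (-7 - (2)·-0.8000 - (-3)·2.9000) / (6) = 0.5500
  q = (6 - (-4)·0.5500 - (3)·2.9000) / (11) = -0.0455
  r = (1 - (2)·0.5500 - (-4)·-0.0455) / (10) = -0.0282
Iteration 2:
  p = (-7 - (2)·-0.0455 - (-3)·-0.0282) / (6) = -1.1656
  q = (6 - (-4)·-1.1656 - (3)·-0.0282) / (11) = 0.1293
  r = (1 - (2)·-1.1656 - (-4)·0.1293) / (10) = 0.3848
Residual b − A·x = (0.8894, -1.2391, 0.0004); ∞-norm = 1.2391

1.2391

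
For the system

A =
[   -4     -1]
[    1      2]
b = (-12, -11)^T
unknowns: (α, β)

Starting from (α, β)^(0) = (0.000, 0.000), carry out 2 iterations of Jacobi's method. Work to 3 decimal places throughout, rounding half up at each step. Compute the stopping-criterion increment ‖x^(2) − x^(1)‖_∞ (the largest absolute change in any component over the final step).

Iteration 1:
  α = (-12 - (-1)·0.000) / (-4) = 3.000
  β = (-11 - (1)·0.000) / (2) = -5.500
Iteration 2:
  α = (-12 - (-1)·-5.500) / (-4) = 4.375
  β = (-11 - (1)·3.000) / (2) = -7.000
Change: (1.375, -1.500) → max |·| = 1.500

1.500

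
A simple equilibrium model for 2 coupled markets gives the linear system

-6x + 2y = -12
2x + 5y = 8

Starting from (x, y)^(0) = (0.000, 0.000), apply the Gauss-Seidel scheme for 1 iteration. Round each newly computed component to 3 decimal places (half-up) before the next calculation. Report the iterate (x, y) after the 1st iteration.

(2.000, 0.800)

Iteration 1:
  x = (-12 - (2)·0.000) / (-6) = 2.000
  y = (8 - (2)·2.000) / (5) = 0.800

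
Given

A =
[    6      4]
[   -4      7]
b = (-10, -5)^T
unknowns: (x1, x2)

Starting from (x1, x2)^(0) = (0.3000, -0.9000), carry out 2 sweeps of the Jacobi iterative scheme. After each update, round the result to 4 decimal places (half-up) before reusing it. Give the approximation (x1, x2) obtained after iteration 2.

Iteration 1:
  x1 = (-10 - (4)·-0.9000) / (6) = -1.0667
  x2 = (-5 - (-4)·0.3000) / (7) = -0.5429
Iteration 2:
  x1 = (-10 - (4)·-0.5429) / (6) = -1.3047
  x2 = (-5 - (-4)·-1.0667) / (7) = -1.3238

(-1.3047, -1.3238)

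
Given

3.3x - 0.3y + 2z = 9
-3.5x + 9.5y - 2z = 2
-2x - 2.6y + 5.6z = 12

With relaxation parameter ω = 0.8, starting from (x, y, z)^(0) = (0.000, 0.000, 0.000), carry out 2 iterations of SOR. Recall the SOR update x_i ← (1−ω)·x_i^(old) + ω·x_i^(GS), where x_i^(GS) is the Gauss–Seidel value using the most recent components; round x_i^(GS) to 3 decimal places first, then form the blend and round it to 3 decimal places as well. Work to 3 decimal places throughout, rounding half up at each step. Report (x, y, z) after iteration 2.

Iteration 1:
  x: GS value = (9 - (-0.3)·0.000 - (2)·0.000) / (3.3) = 2.727;  x ← (1−ω)·0.000 + ω·2.727 = 2.182
  y: GS value = (2 - (-3.5)·2.182 - (-2)·0.000) / (9.5) = 1.014;  y ← (1−ω)·0.000 + ω·1.014 = 0.811
  z: GS value = (12 - (-2)·2.182 - (-2.6)·0.811) / (5.6) = 3.299;  z ← (1−ω)·0.000 + ω·3.299 = 2.639
Iteration 2:
  x: GS value = (9 - (-0.3)·0.811 - (2)·2.639) / (3.3) = 1.202;  x ← (1−ω)·2.182 + ω·1.202 = 1.398
  y: GS value = (2 - (-3.5)·1.398 - (-2)·2.639) / (9.5) = 1.281;  y ← (1−ω)·0.811 + ω·1.281 = 1.187
  z: GS value = (12 - (-2)·1.398 - (-2.6)·1.187) / (5.6) = 3.193;  z ← (1−ω)·2.639 + ω·3.193 = 3.082

(1.398, 1.187, 3.082)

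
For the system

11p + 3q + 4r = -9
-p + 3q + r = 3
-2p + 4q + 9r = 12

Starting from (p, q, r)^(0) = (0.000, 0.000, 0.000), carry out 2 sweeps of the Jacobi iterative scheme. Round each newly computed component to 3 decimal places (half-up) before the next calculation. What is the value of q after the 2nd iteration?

0.283

Iteration 1:
  p = (-9 - (3)·0.000 - (4)·0.000) / (11) = -0.818
  q = (3 - (-1)·0.000 - (1)·0.000) / (3) = 1.000
  r = (12 - (-2)·0.000 - (4)·0.000) / (9) = 1.333
Iteration 2:
  p = (-9 - (3)·1.000 - (4)·1.333) / (11) = -1.576
  q = (3 - (-1)·-0.818 - (1)·1.333) / (3) = 0.283
  r = (12 - (-2)·-0.818 - (4)·1.000) / (9) = 0.707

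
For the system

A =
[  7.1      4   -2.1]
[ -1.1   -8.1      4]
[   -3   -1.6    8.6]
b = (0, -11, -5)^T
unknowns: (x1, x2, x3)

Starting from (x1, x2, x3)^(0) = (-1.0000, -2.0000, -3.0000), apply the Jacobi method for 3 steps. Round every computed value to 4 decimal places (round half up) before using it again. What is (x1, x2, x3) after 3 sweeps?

(-0.5310, 1.1665, -0.5912)

Iteration 1:
  x1 = (0 - (4)·-2.0000 - (-2.1)·-3.0000) / (7.1) = 0.2394
  x2 = (-11 - (-1.1)·-1.0000 - (4)·-3.0000) / (-8.1) = 0.0123
  x3 = (-5 - (-3)·-1.0000 - (-1.6)·-2.0000) / (8.6) = -1.3023
Iteration 2:
  x1 = (0 - (4)·0.0123 - (-2.1)·-1.3023) / (7.1) = -0.3921
  x2 = (-11 - (-1.1)·0.2394 - (4)·-1.3023) / (-8.1) = 0.6824
  x3 = (-5 - (-3)·0.2394 - (-1.6)·0.0123) / (8.6) = -0.4956
Iteration 3:
  x1 = (0 - (4)·0.6824 - (-2.1)·-0.4956) / (7.1) = -0.5310
  x2 = (-11 - (-1.1)·-0.3921 - (4)·-0.4956) / (-8.1) = 1.1665
  x3 = (-5 - (-3)·-0.3921 - (-1.6)·0.6824) / (8.6) = -0.5912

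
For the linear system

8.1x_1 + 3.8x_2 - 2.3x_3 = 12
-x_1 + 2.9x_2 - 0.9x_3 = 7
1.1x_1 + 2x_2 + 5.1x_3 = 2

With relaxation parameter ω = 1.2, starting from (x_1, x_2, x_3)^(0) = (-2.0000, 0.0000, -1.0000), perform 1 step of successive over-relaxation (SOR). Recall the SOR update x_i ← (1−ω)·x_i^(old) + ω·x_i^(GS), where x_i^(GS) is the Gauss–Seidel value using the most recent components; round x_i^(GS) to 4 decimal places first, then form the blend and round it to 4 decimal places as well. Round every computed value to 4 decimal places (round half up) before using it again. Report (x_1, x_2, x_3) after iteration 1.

(1.8370, 3.2843, -1.3504)

Iteration 1:
  x_1: GS value = (12 - (3.8)·0.0000 - (-2.3)·-1.0000) / (8.1) = 1.1975;  x_1 ← (1−ω)·-2.0000 + ω·1.1975 = 1.8370
  x_2: GS value = (7 - (-1)·1.8370 - (-0.9)·-1.0000) / (2.9) = 2.7369;  x_2 ← (1−ω)·0.0000 + ω·2.7369 = 3.2843
  x_3: GS value = (2 - (1.1)·1.8370 - (2)·3.2843) / (5.1) = -1.2920;  x_3 ← (1−ω)·-1.0000 + ω·-1.2920 = -1.3504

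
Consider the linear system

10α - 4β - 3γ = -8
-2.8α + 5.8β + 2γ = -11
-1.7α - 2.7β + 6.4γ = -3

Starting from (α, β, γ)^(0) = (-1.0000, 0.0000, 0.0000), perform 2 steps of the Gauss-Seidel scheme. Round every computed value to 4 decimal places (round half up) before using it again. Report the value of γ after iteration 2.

-2.0651

Iteration 1:
  α = (-8 - (-4)·0.0000 - (-3)·0.0000) / (10) = -0.8000
  β = (-11 - (-2.8)·-0.8000 - (2)·0.0000) / (5.8) = -2.2828
  γ = (-3 - (-1.7)·-0.8000 - (-2.7)·-2.2828) / (6.4) = -1.6443
Iteration 2:
  α = (-8 - (-4)·-2.2828 - (-3)·-1.6443) / (10) = -2.2064
  β = (-11 - (-2.8)·-2.2064 - (2)·-1.6443) / (5.8) = -2.3947
  γ = (-3 - (-1.7)·-2.2064 - (-2.7)·-2.3947) / (6.4) = -2.0651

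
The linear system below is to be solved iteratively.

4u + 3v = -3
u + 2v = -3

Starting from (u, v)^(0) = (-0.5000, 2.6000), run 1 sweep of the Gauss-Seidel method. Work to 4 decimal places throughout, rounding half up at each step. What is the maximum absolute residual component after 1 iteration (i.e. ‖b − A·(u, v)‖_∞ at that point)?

Iteration 1:
  u = (-3 - (3)·2.6000) / (4) = -2.7000
  v = (-3 - (1)·-2.7000) / (2) = -0.1500
Residual b − A·x = (8.2500, 0.0000); ∞-norm = 8.2500

8.2500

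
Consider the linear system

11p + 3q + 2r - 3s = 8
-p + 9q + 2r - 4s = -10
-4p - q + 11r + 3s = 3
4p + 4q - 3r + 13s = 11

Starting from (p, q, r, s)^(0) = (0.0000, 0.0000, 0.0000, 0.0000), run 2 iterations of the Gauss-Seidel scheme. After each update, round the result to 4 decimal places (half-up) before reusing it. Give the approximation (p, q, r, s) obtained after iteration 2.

Iteration 1:
  p = (8 - (3)·0.0000 - (2)·0.0000 - (-3)·0.0000) / (11) = 0.7273
  q = (-10 - (-1)·0.7273 - (2)·0.0000 - (-4)·0.0000) / (9) = -1.0303
  r = (3 - (-4)·0.7273 - (-1)·-1.0303 - (3)·0.0000) / (11) = 0.4435
  s = (11 - (4)·0.7273 - (4)·-1.0303 - (-3)·0.4435) / (13) = 1.0417
Iteration 2:
  p = (8 - (3)·-1.0303 - (2)·0.4435 - (-3)·1.0417) / (11) = 1.2117
  q = (-10 - (-1)·1.2117 - (2)·0.4435 - (-4)·1.0417) / (9) = -0.6121
  r = (3 - (-4)·1.2117 - (-1)·-0.6121 - (3)·1.0417) / (11) = 0.3736
  s = (11 - (4)·1.2117 - (4)·-0.6121 - (-3)·0.3736) / (13) = 0.7479

(1.2117, -0.6121, 0.3736, 0.7479)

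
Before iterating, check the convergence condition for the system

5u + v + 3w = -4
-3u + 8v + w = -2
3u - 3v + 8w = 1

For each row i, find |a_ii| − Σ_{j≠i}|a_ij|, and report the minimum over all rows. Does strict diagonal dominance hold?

1

row 1: |5| − (1+3) = 1
row 2: |8| − (3+1) = 4
row 3: |8| − (3+3) = 2
minimum over rows = 1 → strictly diagonally dominant (convergence guaranteed)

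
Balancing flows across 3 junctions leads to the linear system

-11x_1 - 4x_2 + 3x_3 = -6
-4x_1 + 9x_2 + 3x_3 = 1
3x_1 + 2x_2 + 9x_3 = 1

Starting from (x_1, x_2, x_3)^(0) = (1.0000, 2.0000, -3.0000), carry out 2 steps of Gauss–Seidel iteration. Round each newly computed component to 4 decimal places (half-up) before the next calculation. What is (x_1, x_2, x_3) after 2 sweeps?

(0.3838, 0.1829, -0.0575)

Iteration 1:
  x_1 = (-6 - (-4)·2.0000 - (3)·-3.0000) / (-11) = -1.0000
  x_2 = (1 - (-4)·-1.0000 - (3)·-3.0000) / (9) = 0.6667
  x_3 = (1 - (3)·-1.0000 - (2)·0.6667) / (9) = 0.2963
Iteration 2:
  x_1 = (-6 - (-4)·0.6667 - (3)·0.2963) / (-11) = 0.3838
  x_2 = (1 - (-4)·0.3838 - (3)·0.2963) / (9) = 0.1829
  x_3 = (1 - (3)·0.3838 - (2)·0.1829) / (9) = -0.0575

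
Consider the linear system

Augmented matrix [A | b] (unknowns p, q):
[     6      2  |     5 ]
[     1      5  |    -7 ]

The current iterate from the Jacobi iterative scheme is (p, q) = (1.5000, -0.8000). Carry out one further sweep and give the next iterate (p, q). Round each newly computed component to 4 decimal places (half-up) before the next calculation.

(1.1000, -1.7000)

One sweep:
  p = (5 - (2)·-0.8000) / (6) = 1.1000
  q = (-7 - (1)·1.5000) / (5) = -1.7000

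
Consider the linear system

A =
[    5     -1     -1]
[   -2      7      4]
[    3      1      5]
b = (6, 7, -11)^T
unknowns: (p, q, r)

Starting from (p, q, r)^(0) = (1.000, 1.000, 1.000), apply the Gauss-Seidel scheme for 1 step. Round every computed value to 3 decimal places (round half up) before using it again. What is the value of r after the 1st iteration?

-3.337

Iteration 1:
  p = (6 - (-1)·1.000 - (-1)·1.000) / (5) = 1.600
  q = (7 - (-2)·1.600 - (4)·1.000) / (7) = 0.886
  r = (-11 - (3)·1.600 - (1)·0.886) / (5) = -3.337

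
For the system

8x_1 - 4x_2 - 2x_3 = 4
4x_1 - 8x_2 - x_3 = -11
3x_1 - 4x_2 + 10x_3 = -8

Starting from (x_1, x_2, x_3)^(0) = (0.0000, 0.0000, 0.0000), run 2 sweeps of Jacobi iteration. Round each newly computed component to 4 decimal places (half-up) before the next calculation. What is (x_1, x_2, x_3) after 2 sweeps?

Iteration 1:
  x_1 = (4 - (-4)·0.0000 - (-2)·0.0000) / (8) = 0.5000
  x_2 = (-11 - (4)·0.0000 - (-1)·0.0000) / (-8) = 1.3750
  x_3 = (-8 - (3)·0.0000 - (-4)·0.0000) / (10) = -0.8000
Iteration 2:
  x_1 = (4 - (-4)·1.3750 - (-2)·-0.8000) / (8) = 0.9875
  x_2 = (-11 - (4)·0.5000 - (-1)·-0.8000) / (-8) = 1.7250
  x_3 = (-8 - (3)·0.5000 - (-4)·1.3750) / (10) = -0.4000

(0.9875, 1.7250, -0.4000)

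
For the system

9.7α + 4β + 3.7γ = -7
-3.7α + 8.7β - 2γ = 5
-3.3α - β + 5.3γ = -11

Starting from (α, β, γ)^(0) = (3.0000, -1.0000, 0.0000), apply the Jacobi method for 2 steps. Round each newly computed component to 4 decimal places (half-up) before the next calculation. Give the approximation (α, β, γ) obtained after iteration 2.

Iteration 1:
  α = (-7 - (4)·-1.0000 - (3.7)·0.0000) / (9.7) = -0.3093
  β = (5 - (-3.7)·3.0000 - (-2)·0.0000) / (8.7) = 1.8506
  γ = (-11 - (-3.3)·3.0000 - (-1)·-1.0000) / (5.3) = -0.3962
Iteration 2:
  α = (-7 - (4)·1.8506 - (3.7)·-0.3962) / (9.7) = -1.3337
  β = (5 - (-3.7)·-0.3093 - (-2)·-0.3962) / (8.7) = 0.3521
  γ = (-11 - (-3.3)·-0.3093 - (-1)·1.8506) / (5.3) = -1.9189

(-1.3337, 0.3521, -1.9189)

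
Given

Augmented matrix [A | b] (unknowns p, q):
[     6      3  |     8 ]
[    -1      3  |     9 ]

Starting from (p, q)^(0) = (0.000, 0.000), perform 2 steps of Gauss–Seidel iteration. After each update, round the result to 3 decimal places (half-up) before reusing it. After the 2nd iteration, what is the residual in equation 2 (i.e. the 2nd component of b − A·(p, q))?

Iteration 1:
  p = (8 - (3)·0.000) / (6) = 1.333
  q = (9 - (-1)·1.333) / (3) = 3.444
Iteration 2:
  p = (8 - (3)·3.444) / (6) = -0.389
  q = (9 - (-1)·-0.389) / (3) = 2.870
Residual b − A·x = (1.724, 0.001)

0.001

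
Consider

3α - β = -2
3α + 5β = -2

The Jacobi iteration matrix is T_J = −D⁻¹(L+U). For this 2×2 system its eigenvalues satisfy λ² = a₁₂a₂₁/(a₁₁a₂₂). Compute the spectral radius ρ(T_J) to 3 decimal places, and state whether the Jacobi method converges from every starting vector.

0.447

a₁₂a₂₁/(a₁₁a₂₂) = (-1)·(3) / ((3)·(5)) = -0.200000
ρ = √|-0.200000| = √0.200000 = 0.447
ρ < 1, so Jacobi converges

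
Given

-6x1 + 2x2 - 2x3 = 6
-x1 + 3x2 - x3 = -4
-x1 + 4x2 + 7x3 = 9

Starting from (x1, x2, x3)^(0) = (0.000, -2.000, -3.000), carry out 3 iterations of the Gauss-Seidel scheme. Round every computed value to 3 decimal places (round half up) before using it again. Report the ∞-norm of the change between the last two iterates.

0.724

Iteration 1:
  x1 = (6 - (2)·-2.000 - (-2)·-3.000) / (-6) = -0.667
  x2 = (-4 - (-1)·-0.667 - (-1)·-3.000) / (3) = -2.556
  x3 = (9 - (-1)·-0.667 - (4)·-2.556) / (7) = 2.651
Iteration 2:
  x1 = (6 - (2)·-2.556 - (-2)·2.651) / (-6) = -2.736
  x2 = (-4 - (-1)·-2.736 - (-1)·2.651) / (3) = -1.362
  x3 = (9 - (-1)·-2.736 - (4)·-1.362) / (7) = 1.673
Iteration 3:
  x1 = (6 - (2)·-1.362 - (-2)·1.673) / (-6) = -2.012
  x2 = (-4 - (-1)·-2.012 - (-1)·1.673) / (3) = -1.446
  x3 = (9 - (-1)·-2.012 - (4)·-1.446) / (7) = 1.825
Change: (0.724, -0.084, 0.152) → max |·| = 0.724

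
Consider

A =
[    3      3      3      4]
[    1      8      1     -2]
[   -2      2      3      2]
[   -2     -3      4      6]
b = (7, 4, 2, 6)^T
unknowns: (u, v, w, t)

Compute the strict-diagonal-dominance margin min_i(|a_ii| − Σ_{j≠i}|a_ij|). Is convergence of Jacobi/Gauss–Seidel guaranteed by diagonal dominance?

-7

row 1: |3| − (3+3+4) = -7
row 2: |8| − (1+1+2) = 4
row 3: |3| − (2+2+2) = -3
row 4: |6| − (2+3+4) = -3
minimum over rows = -7 → not strictly diagonally dominant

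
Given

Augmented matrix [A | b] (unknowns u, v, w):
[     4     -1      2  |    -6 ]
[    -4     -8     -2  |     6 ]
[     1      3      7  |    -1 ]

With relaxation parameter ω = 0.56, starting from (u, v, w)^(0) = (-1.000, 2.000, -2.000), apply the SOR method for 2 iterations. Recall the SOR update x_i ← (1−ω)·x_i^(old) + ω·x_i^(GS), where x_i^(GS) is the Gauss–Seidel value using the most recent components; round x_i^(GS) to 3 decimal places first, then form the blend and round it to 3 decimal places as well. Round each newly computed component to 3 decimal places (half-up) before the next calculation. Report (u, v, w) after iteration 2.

(-0.596, 0.285, -0.599)

Iteration 1:
  u: GS value = (-6 - (-1)·2.000 - (2)·-2.000) / (4) = 0.000;  u ← (1−ω)·-1.000 + ω·0.000 = -0.440
  v: GS value = (6 - (-4)·-0.440 - (-2)·-2.000) / (-8) = -0.030;  v ← (1−ω)·2.000 + ω·-0.030 = 0.863
  w: GS value = (-1 - (1)·-0.440 - (3)·0.863) / (7) = -0.450;  w ← (1−ω)·-2.000 + ω·-0.450 = -1.132
Iteration 2:
  u: GS value = (-6 - (-1)·0.863 - (2)·-1.132) / (4) = -0.718;  u ← (1−ω)·-0.440 + ω·-0.718 = -0.596
  v: GS value = (6 - (-4)·-0.596 - (-2)·-1.132) / (-8) = -0.169;  v ← (1−ω)·0.863 + ω·-0.169 = 0.285
  w: GS value = (-1 - (1)·-0.596 - (3)·0.285) / (7) = -0.180;  w ← (1−ω)·-1.132 + ω·-0.180 = -0.599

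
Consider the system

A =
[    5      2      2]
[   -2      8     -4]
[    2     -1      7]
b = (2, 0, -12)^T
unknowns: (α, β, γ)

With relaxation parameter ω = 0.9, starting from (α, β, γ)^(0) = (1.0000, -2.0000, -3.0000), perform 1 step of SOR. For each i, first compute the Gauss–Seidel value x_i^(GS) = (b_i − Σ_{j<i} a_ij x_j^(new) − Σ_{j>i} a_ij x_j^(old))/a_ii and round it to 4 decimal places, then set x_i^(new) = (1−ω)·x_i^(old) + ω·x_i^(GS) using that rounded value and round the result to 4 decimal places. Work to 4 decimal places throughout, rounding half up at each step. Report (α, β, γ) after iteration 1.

(2.2600, -1.0415, -2.5579)

Iteration 1:
  α: GS value = (2 - (2)·-2.0000 - (2)·-3.0000) / (5) = 2.4000;  α ← (1−ω)·1.0000 + ω·2.4000 = 2.2600
  β: GS value = (0 - (-2)·2.2600 - (-4)·-3.0000) / (8) = -0.9350;  β ← (1−ω)·-2.0000 + ω·-0.9350 = -1.0415
  γ: GS value = (-12 - (2)·2.2600 - (-1)·-1.0415) / (7) = -2.5088;  γ ← (1−ω)·-3.0000 + ω·-2.5088 = -2.5579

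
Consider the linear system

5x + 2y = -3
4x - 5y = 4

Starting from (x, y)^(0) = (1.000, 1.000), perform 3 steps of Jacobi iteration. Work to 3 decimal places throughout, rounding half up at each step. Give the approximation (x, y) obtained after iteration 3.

Iteration 1:
  x = (-3 - (2)·1.000) / (5) = -1.000
  y = (4 - (4)·1.000) / (-5) = 0.000
Iteration 2:
  x = (-3 - (2)·0.000) / (5) = -0.600
  y = (4 - (4)·-1.000) / (-5) = -1.600
Iteration 3:
  x = (-3 - (2)·-1.600) / (5) = 0.040
  y = (4 - (4)·-0.600) / (-5) = -1.280

(0.040, -1.280)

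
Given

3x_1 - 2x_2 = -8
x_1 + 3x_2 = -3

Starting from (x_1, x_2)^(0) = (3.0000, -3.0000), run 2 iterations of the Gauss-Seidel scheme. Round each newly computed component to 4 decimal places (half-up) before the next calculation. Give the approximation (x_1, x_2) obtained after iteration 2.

Iteration 1:
  x_1 = (-8 - (-2)·-3.0000) / (3) = -4.6667
  x_2 = (-3 - (1)·-4.6667) / (3) = 0.5556
Iteration 2:
  x_1 = (-8 - (-2)·0.5556) / (3) = -2.2963
  x_2 = (-3 - (1)·-2.2963) / (3) = -0.2346

(-2.2963, -0.2346)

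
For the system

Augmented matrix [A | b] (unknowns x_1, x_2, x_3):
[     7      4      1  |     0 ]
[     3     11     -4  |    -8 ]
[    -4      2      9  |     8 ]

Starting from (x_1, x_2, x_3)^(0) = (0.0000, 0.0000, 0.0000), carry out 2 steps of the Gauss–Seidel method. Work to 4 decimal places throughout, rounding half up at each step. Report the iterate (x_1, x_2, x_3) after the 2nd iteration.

(0.2655, -0.4177, 1.0997)

Iteration 1:
  x_1 = (0 - (4)·0.0000 - (1)·0.0000) / (7) = 0.0000
  x_2 = (-8 - (3)·0.0000 - (-4)·0.0000) / (11) = -0.7273
  x_3 = (8 - (-4)·0.0000 - (2)·-0.7273) / (9) = 1.0505
Iteration 2:
  x_1 = (0 - (4)·-0.7273 - (1)·1.0505) / (7) = 0.2655
  x_2 = (-8 - (3)·0.2655 - (-4)·1.0505) / (11) = -0.4177
  x_3 = (8 - (-4)·0.2655 - (2)·-0.4177) / (9) = 1.0997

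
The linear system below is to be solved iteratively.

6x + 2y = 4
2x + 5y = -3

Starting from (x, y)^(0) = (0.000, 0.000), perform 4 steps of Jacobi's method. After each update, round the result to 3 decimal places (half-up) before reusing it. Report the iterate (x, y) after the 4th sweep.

(0.982, -0.982)

Iteration 1:
  x = (4 - (2)·0.000) / (6) = 0.667
  y = (-3 - (2)·0.000) / (5) = -0.600
Iteration 2:
  x = (4 - (2)·-0.600) / (6) = 0.867
  y = (-3 - (2)·0.667) / (5) = -0.867
Iteration 3:
  x = (4 - (2)·-0.867) / (6) = 0.956
  y = (-3 - (2)·0.867) / (5) = -0.947
Iteration 4:
  x = (4 - (2)·-0.947) / (6) = 0.982
  y = (-3 - (2)·0.956) / (5) = -0.982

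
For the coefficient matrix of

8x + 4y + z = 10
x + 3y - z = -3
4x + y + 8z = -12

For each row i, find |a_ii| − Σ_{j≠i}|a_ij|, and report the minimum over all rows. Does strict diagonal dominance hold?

1

row 1: |8| − (4+1) = 3
row 2: |3| − (1+1) = 1
row 3: |8| − (4+1) = 3
minimum over rows = 1 → strictly diagonally dominant (convergence guaranteed)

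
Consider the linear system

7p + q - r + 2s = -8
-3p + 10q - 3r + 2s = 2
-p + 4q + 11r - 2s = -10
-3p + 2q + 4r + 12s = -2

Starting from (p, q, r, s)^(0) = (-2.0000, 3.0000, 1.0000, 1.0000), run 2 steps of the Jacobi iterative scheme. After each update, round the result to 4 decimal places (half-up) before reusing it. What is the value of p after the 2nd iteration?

-0.9571

Iteration 1:
  p = (-8 - (1)·3.0000 - (-1)·1.0000 - (2)·1.0000) / (7) = -1.7143
  q = (2 - (-3)·-2.0000 - (-3)·1.0000 - (2)·1.0000) / (10) = -0.3000
  r = (-10 - (-1)·-2.0000 - (4)·3.0000 - (-2)·1.0000) / (11) = -2.0000
  s = (-2 - (-3)·-2.0000 - (2)·3.0000 - (4)·1.0000) / (12) = -1.5000
Iteration 2:
  p = (-8 - (1)·-0.3000 - (-1)·-2.0000 - (2)·-1.5000) / (7) = -0.9571
  q = (2 - (-3)·-1.7143 - (-3)·-2.0000 - (2)·-1.5000) / (10) = -0.6143
  r = (-10 - (-1)·-1.7143 - (4)·-0.3000 - (-2)·-1.5000) / (11) = -1.2286
  s = (-2 - (-3)·-1.7143 - (2)·-0.3000 - (4)·-2.0000) / (12) = 0.1214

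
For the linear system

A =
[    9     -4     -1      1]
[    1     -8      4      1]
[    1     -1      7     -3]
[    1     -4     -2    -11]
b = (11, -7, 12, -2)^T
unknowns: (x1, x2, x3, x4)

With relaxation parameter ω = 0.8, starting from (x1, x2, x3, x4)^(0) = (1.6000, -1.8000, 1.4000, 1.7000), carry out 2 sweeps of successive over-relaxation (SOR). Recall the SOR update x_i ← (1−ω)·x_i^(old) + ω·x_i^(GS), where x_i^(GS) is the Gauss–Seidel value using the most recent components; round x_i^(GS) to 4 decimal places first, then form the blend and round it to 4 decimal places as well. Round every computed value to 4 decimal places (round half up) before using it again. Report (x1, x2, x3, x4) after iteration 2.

Iteration 1:
  x1: GS value = (11 - (-4)·-1.8000 - (-1)·1.4000 - (1)·1.7000) / (9) = 0.3889;  x1 ← (1−ω)·1.6000 + ω·0.3889 = 0.6311
  x2: GS value = (-7 - (1)·0.6311 - (4)·1.4000 - (1)·1.7000) / (-8) = 1.8664;  x2 ← (1−ω)·-1.8000 + ω·1.8664 = 1.1331
  x3: GS value = (12 - (1)·0.6311 - (-1)·1.1331 - (-3)·1.7000) / (7) = 2.5146;  x3 ← (1−ω)·1.4000 + ω·2.5146 = 2.2917
  x4: GS value = (-2 - (1)·0.6311 - (-4)·1.1331 - (-2)·2.2917) / (-11) = -0.5895;  x4 ← (1−ω)·1.7000 + ω·-0.5895 = -0.1316
Iteration 2:
  x1: GS value = (11 - (-4)·1.1331 - (-1)·2.2917 - (1)·-0.1316) / (9) = 1.9951;  x1 ← (1−ω)·0.6311 + ω·1.9951 = 1.7223
  x2: GS value = (-7 - (1)·1.7223 - (4)·2.2917 - (1)·-0.1316) / (-8) = 2.2197;  x2 ← (1−ω)·1.1331 + ω·2.2197 = 2.0024
  x3: GS value = (12 - (1)·1.7223 - (-1)·2.0024 - (-3)·-0.1316) / (7) = 1.6979;  x3 ← (1−ω)·2.2917 + ω·1.6979 = 1.8167
  x4: GS value = (-2 - (1)·1.7223 - (-4)·2.0024 - (-2)·1.8167) / (-11) = -0.7201;  x4 ← (1−ω)·-0.1316 + ω·-0.7201 = -0.6024

(1.7223, 2.0024, 1.8167, -0.6024)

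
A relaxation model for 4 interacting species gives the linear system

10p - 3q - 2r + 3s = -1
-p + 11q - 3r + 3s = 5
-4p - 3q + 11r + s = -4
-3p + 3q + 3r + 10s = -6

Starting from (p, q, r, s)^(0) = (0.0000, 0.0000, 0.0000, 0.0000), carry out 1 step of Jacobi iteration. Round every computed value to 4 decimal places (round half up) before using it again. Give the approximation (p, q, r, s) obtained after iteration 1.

(-0.1000, 0.4545, -0.3636, -0.6000)

Iteration 1:
  p = (-1 - (-3)·0.0000 - (-2)·0.0000 - (3)·0.0000) / (10) = -0.1000
  q = (5 - (-1)·0.0000 - (-3)·0.0000 - (3)·0.0000) / (11) = 0.4545
  r = (-4 - (-4)·0.0000 - (-3)·0.0000 - (1)·0.0000) / (11) = -0.3636
  s = (-6 - (-3)·0.0000 - (3)·0.0000 - (3)·0.0000) / (10) = -0.6000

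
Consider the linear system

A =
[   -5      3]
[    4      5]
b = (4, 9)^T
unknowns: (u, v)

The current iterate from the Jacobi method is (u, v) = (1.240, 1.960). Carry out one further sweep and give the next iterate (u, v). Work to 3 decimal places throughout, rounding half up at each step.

One sweep:
  u = (4 - (3)·1.960) / (-5) = 0.376
  v = (9 - (4)·1.240) / (5) = 0.808

(0.376, 0.808)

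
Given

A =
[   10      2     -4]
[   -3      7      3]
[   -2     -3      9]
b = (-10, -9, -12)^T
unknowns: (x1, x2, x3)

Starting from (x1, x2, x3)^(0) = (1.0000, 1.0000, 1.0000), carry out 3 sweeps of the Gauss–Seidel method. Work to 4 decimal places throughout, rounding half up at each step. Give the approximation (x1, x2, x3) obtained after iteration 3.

Iteration 1:
  x1 = (-10 - (2)·1.0000 - (-4)·1.0000) / (10) = -0.8000
  x2 = (-9 - (-3)·-0.8000 - (3)·1.0000) / (7) = -2.0571
  x3 = (-12 - (-2)·-0.8000 - (-3)·-2.0571) / (9) = -2.1968
Iteration 2:
  x1 = (-10 - (2)·-2.0571 - (-4)·-2.1968) / (10) = -1.4673
  x2 = (-9 - (-3)·-1.4673 - (3)·-2.1968) / (7) = -0.9731
  x3 = (-12 - (-2)·-1.4673 - (-3)·-0.9731) / (9) = -1.9838
Iteration 3:
  x1 = (-10 - (2)·-0.9731 - (-4)·-1.9838) / (10) = -1.5989
  x2 = (-9 - (-3)·-1.5989 - (3)·-1.9838) / (7) = -1.1208
  x3 = (-12 - (-2)·-1.5989 - (-3)·-1.1208) / (9) = -2.0622

(-1.5989, -1.1208, -2.0622)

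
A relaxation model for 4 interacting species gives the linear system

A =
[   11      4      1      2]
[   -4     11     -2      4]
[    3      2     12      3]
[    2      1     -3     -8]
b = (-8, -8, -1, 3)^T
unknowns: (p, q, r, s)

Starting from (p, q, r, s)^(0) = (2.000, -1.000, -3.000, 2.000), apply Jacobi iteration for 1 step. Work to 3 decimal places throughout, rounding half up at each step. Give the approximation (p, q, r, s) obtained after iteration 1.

Iteration 1:
  p = (-8 - (4)·-1.000 - (1)·-3.000 - (2)·2.000) / (11) = -0.455
  q = (-8 - (-4)·2.000 - (-2)·-3.000 - (4)·2.000) / (11) = -1.273
  r = (-1 - (3)·2.000 - (2)·-1.000 - (3)·2.000) / (12) = -0.917
  s = (3 - (2)·2.000 - (1)·-1.000 - (-3)·-3.000) / (-8) = 1.125

(-0.455, -1.273, -0.917, 1.125)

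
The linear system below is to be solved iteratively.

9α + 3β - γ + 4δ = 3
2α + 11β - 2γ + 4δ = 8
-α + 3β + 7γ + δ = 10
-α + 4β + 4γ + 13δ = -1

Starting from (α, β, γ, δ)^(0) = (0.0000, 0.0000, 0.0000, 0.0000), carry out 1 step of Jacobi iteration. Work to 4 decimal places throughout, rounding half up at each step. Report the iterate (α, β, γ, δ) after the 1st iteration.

(0.3333, 0.7273, 1.4286, -0.0769)

Iteration 1:
  α = (3 - (3)·0.0000 - (-1)·0.0000 - (4)·0.0000) / (9) = 0.3333
  β = (8 - (2)·0.0000 - (-2)·0.0000 - (4)·0.0000) / (11) = 0.7273
  γ = (10 - (-1)·0.0000 - (3)·0.0000 - (1)·0.0000) / (7) = 1.4286
  δ = (-1 - (-1)·0.0000 - (4)·0.0000 - (4)·0.0000) / (13) = -0.0769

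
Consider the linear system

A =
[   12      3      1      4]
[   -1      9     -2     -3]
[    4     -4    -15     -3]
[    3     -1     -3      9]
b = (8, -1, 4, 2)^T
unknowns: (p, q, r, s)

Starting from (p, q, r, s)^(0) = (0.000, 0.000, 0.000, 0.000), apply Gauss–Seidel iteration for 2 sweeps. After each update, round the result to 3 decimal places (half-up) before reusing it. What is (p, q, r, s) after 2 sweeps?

Iteration 1:
  p = (8 - (3)·0.000 - (1)·0.000 - (4)·0.000) / (12) = 0.667
  q = (-1 - (-1)·0.667 - (-2)·0.000 - (-3)·0.000) / (9) = -0.037
  r = (4 - (4)·0.667 - (-4)·-0.037 - (-3)·0.000) / (-15) = -0.079
  s = (2 - (3)·0.667 - (-1)·-0.037 - (-3)·-0.079) / (9) = -0.031
Iteration 2:
  p = (8 - (3)·-0.037 - (1)·-0.079 - (4)·-0.031) / (12) = 0.693
  q = (-1 - (-1)·0.693 - (-2)·-0.079 - (-3)·-0.031) / (9) = -0.062
  r = (4 - (4)·0.693 - (-4)·-0.062 - (-3)·-0.031) / (-15) = -0.059
  s = (2 - (3)·0.693 - (-1)·-0.062 - (-3)·-0.059) / (9) = -0.035

(0.693, -0.062, -0.059, -0.035)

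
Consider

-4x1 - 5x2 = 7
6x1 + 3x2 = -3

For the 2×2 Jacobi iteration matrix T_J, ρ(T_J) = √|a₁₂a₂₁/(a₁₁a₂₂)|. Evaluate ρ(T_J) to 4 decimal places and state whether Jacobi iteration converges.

1.5811

a₁₂a₂₁/(a₁₁a₂₂) = (-5)·(6) / ((-4)·(3)) = 2.500000
ρ = √|2.500000| = √2.500000 = 1.5811
ρ > 1, so Jacobi diverges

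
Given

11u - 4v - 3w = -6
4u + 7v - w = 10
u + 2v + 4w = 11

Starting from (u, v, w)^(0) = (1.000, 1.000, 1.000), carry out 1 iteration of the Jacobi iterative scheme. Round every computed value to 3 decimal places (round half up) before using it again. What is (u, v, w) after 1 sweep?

Iteration 1:
  u = (-6 - (-4)·1.000 - (-3)·1.000) / (11) = 0.091
  v = (10 - (4)·1.000 - (-1)·1.000) / (7) = 1.000
  w = (11 - (1)·1.000 - (2)·1.000) / (4) = 2.000

(0.091, 1.000, 2.000)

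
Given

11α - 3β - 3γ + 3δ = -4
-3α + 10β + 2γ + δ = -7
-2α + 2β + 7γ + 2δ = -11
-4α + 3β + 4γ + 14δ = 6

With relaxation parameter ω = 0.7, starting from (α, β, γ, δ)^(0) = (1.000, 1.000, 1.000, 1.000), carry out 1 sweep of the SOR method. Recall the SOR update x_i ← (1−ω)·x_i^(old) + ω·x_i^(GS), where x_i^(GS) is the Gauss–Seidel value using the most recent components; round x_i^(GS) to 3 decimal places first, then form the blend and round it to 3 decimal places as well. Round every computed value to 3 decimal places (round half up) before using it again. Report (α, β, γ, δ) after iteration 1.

Iteration 1:
  α: GS value = (-4 - (-3)·1.000 - (-3)·1.000 - (3)·1.000) / (11) = -0.091;  α ← (1−ω)·1.000 + ω·-0.091 = 0.236
  β: GS value = (-7 - (-3)·0.236 - (2)·1.000 - (1)·1.000) / (10) = -0.929;  β ← (1−ω)·1.000 + ω·-0.929 = -0.350
  γ: GS value = (-11 - (-2)·0.236 - (2)·-0.350 - (2)·1.000) / (7) = -1.690;  γ ← (1−ω)·1.000 + ω·-1.690 = -0.883
  δ: GS value = (6 - (-4)·0.236 - (3)·-0.350 - (4)·-0.883) / (14) = 0.823;  δ ← (1−ω)·1.000 + ω·0.823 = 0.876

(0.236, -0.350, -0.883, 0.876)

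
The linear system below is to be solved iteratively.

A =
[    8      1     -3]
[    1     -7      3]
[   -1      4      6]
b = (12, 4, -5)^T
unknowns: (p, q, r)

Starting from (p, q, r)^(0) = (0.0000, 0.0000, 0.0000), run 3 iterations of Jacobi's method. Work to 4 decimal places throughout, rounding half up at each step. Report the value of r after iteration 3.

Iteration 1:
  p = (12 - (1)·0.0000 - (-3)·0.0000) / (8) = 1.5000
  q = (4 - (1)·0.0000 - (3)·0.0000) / (-7) = -0.5714
  r = (-5 - (-1)·0.0000 - (4)·0.0000) / (6) = -0.8333
Iteration 2:
  p = (12 - (1)·-0.5714 - (-3)·-0.8333) / (8) = 1.2589
  q = (4 - (1)·1.5000 - (3)·-0.8333) / (-7) = -0.7143
  r = (-5 - (-1)·1.5000 - (4)·-0.5714) / (6) = -0.2024
Iteration 3:
  p = (12 - (1)·-0.7143 - (-3)·-0.2024) / (8) = 1.5134
  q = (4 - (1)·1.2589 - (3)·-0.2024) / (-7) = -0.4783
  r = (-5 - (-1)·1.2589 - (4)·-0.7143) / (6) = -0.1473

-0.1473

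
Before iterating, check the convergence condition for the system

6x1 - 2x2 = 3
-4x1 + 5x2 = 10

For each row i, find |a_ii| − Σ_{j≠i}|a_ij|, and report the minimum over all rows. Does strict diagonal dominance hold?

1

row 1: |6| − (2) = 4
row 2: |5| − (4) = 1
minimum over rows = 1 → strictly diagonally dominant (convergence guaranteed)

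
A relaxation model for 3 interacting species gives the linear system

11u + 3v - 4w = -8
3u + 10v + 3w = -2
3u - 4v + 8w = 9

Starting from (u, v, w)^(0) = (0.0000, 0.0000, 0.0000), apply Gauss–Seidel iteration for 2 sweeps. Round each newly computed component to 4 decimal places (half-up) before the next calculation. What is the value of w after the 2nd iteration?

Iteration 1:
  u = (-8 - (3)·0.0000 - (-4)·0.0000) / (11) = -0.7273
  v = (-2 - (3)·-0.7273 - (3)·0.0000) / (10) = 0.0182
  w = (9 - (3)·-0.7273 - (-4)·0.0182) / (8) = 1.4068
Iteration 2:
  u = (-8 - (3)·0.0182 - (-4)·1.4068) / (11) = -0.2207
  v = (-2 - (3)·-0.2207 - (3)·1.4068) / (10) = -0.5558
  w = (9 - (3)·-0.2207 - (-4)·-0.5558) / (8) = 0.9299

0.9299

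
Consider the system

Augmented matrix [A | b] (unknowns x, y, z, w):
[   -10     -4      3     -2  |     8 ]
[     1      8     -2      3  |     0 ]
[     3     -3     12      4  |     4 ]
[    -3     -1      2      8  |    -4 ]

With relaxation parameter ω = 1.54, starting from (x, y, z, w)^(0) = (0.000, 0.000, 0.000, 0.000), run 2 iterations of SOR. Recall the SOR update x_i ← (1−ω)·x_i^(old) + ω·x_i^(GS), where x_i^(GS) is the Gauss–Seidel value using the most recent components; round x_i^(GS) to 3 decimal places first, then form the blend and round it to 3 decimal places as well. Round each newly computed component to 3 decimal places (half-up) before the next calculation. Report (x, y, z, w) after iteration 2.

(0.356, 1.289, 1.240, 0.206)

Iteration 1:
  x: GS value = (8 - (-4)·0.000 - (3)·0.000 - (-2)·0.000) / (-10) = -0.800;  x ← (1−ω)·0.000 + ω·-0.800 = -1.232
  y: GS value = (0 - (1)·-1.232 - (-2)·0.000 - (3)·0.000) / (8) = 0.154;  y ← (1−ω)·0.000 + ω·0.154 = 0.237
  z: GS value = (4 - (3)·-1.232 - (-3)·0.237 - (4)·0.000) / (12) = 0.701;  z ← (1−ω)·0.000 + ω·0.701 = 1.080
  w: GS value = (-4 - (-3)·-1.232 - (-1)·0.237 - (2)·1.080) / (8) = -1.202;  w ← (1−ω)·0.000 + ω·-1.202 = -1.851
Iteration 2:
  x: GS value = (8 - (-4)·0.237 - (3)·1.080 - (-2)·-1.851) / (-10) = -0.201;  x ← (1−ω)·-1.232 + ω·-0.201 = 0.356
  y: GS value = (0 - (1)·0.356 - (-2)·1.080 - (3)·-1.851) / (8) = 0.920;  y ← (1−ω)·0.237 + ω·0.920 = 1.289
  z: GS value = (4 - (3)·0.356 - (-3)·1.289 - (4)·-1.851) / (12) = 1.184;  z ← (1−ω)·1.080 + ω·1.184 = 1.240
  w: GS value = (-4 - (-3)·0.356 - (-1)·1.289 - (2)·1.240) / (8) = -0.515;  w ← (1−ω)·-1.851 + ω·-0.515 = 0.206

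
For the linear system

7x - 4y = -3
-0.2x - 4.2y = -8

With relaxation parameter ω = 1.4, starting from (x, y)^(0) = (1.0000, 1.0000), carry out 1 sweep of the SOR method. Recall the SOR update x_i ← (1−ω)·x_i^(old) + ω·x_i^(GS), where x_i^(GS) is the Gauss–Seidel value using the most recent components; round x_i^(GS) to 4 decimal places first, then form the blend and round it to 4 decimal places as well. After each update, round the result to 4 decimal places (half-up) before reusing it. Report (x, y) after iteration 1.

(-0.1999, 2.2800)

Iteration 1:
  x: GS value = (-3 - (-4)·1.0000) / (7) = 0.1429;  x ← (1−ω)·1.0000 + ω·0.1429 = -0.1999
  y: GS value = (-8 - (-0.2)·-0.1999) / (-4.2) = 1.9143;  y ← (1−ω)·1.0000 + ω·1.9143 = 2.2800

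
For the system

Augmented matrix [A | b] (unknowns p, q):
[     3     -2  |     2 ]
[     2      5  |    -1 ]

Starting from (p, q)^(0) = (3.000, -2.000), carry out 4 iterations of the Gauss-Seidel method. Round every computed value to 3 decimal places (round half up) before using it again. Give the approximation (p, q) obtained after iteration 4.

Iteration 1:
  p = (2 - (-2)·-2.000) / (3) = -0.667
  q = (-1 - (2)·-0.667) / (5) = 0.067
Iteration 2:
  p = (2 - (-2)·0.067) / (3) = 0.711
  q = (-1 - (2)·0.711) / (5) = -0.484
Iteration 3:
  p = (2 - (-2)·-0.484) / (3) = 0.344
  q = (-1 - (2)·0.344) / (5) = -0.338
Iteration 4:
  p = (2 - (-2)·-0.338) / (3) = 0.441
  q = (-1 - (2)·0.441) / (5) = -0.376

(0.441, -0.376)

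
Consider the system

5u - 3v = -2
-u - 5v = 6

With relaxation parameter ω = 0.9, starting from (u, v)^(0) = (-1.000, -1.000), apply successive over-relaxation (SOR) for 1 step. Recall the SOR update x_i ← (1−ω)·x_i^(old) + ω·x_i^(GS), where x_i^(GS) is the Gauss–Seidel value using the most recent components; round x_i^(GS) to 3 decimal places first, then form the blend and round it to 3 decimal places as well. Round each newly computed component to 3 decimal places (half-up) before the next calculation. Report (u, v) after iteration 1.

Iteration 1:
  u: GS value = (-2 - (-3)·-1.000) / (5) = -1.000;  u ← (1−ω)·-1.000 + ω·-1.000 = -1.000
  v: GS value = (6 - (-1)·-1.000) / (-5) = -1.000;  v ← (1−ω)·-1.000 + ω·-1.000 = -1.000

(-1.000, -1.000)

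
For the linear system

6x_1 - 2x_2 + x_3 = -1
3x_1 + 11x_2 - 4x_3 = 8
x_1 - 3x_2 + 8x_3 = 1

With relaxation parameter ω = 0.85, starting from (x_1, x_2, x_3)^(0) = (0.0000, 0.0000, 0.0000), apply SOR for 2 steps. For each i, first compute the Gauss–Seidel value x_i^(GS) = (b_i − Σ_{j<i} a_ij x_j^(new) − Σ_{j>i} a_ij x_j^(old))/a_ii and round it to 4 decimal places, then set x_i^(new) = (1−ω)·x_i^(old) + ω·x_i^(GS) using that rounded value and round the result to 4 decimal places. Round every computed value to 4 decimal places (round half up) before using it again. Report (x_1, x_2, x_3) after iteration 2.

Iteration 1:
  x_1: GS value = (-1 - (-2)·0.0000 - (1)·0.0000) / (6) = -0.1667;  x_1 ← (1−ω)·0.0000 + ω·-0.1667 = -0.1417
  x_2: GS value = (8 - (3)·-0.1417 - (-4)·0.0000) / (11) = 0.7659;  x_2 ← (1−ω)·0.0000 + ω·0.7659 = 0.6510
  x_3: GS value = (1 - (1)·-0.1417 - (-3)·0.6510) / (8) = 0.3868;  x_3 ← (1−ω)·0.0000 + ω·0.3868 = 0.3288
Iteration 2:
  x_1: GS value = (-1 - (-2)·0.6510 - (1)·0.3288) / (6) = -0.0045;  x_1 ← (1−ω)·-0.1417 + ω·-0.0045 = -0.0251
  x_2: GS value = (8 - (3)·-0.0251 - (-4)·0.3288) / (11) = 0.8537;  x_2 ← (1−ω)·0.6510 + ω·0.8537 = 0.8233
  x_3: GS value = (1 - (1)·-0.0251 - (-3)·0.8233) / (8) = 0.4369;  x_3 ← (1−ω)·0.3288 + ω·0.4369 = 0.4207

(-0.0251, 0.8233, 0.4207)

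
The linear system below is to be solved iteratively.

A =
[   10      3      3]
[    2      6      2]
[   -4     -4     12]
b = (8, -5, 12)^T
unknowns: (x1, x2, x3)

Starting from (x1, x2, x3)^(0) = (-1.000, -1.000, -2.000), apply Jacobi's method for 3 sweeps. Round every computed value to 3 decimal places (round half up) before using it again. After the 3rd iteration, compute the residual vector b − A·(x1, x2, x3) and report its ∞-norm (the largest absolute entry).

Iteration 1:
  x1 = (8 - (3)·-1.000 - (3)·-2.000) / (10) = 1.700
  x2 = (-5 - (2)·-1.000 - (2)·-2.000) / (6) = 0.167
  x3 = (12 - (-4)·-1.000 - (-4)·-1.000) / (12) = 0.333
Iteration 2:
  x1 = (8 - (3)·0.167 - (3)·0.333) / (10) = 0.650
  x2 = (-5 - (2)·1.700 - (2)·0.333) / (6) = -1.511
  x3 = (12 - (-4)·1.700 - (-4)·0.167) / (12) = 1.622
Iteration 3:
  x1 = (8 - (3)·-1.511 - (3)·1.622) / (10) = 0.767
  x2 = (-5 - (2)·0.650 - (2)·1.622) / (6) = -1.591
  x3 = (12 - (-4)·0.650 - (-4)·-1.511) / (12) = 0.713
Residual b − A·x = (2.964, 1.586, 0.148); ∞-norm = 2.964

2.964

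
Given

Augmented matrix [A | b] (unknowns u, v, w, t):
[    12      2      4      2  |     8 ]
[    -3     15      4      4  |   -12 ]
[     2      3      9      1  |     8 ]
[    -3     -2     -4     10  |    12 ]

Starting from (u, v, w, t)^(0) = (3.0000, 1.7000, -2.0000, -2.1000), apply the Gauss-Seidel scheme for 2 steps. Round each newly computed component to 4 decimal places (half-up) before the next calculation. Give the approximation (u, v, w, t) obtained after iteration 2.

Iteration 1:
  u = (8 - (2)·1.7000 - (4)·-2.0000 - (2)·-2.1000) / (12) = 1.4000
  v = (-12 - (-3)·1.4000 - (4)·-2.0000 - (4)·-2.1000) / (15) = 0.5733
  w = (8 - (2)·1.4000 - (3)·0.5733 - (1)·-2.1000) / (9) = 0.6200
  t = (12 - (-3)·1.4000 - (-2)·0.5733 - (-4)·0.6200) / (10) = 1.9827
Iteration 2:
  u = (8 - (2)·0.5733 - (4)·0.6200 - (2)·1.9827) / (12) = 0.0340
  v = (-12 - (-3)·0.0340 - (4)·0.6200 - (4)·1.9827) / (15) = -1.4873
  w = (8 - (2)·0.0340 - (3)·-1.4873 - (1)·1.9827) / (9) = 1.1568
  t = (12 - (-3)·0.0340 - (-2)·-1.4873 - (-4)·1.1568) / (10) = 1.3755

(0.0340, -1.4873, 1.1568, 1.3755)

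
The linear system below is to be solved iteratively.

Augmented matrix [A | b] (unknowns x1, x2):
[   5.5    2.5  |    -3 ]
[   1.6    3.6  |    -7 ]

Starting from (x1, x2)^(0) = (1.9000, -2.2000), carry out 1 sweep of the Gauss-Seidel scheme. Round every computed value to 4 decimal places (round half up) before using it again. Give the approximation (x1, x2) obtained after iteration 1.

(0.4545, -2.1464)

Iteration 1:
  x1 = (-3 - (2.5)·-2.2000) / (5.5) = 0.4545
  x2 = (-7 - (1.6)·0.4545) / (3.6) = -2.1464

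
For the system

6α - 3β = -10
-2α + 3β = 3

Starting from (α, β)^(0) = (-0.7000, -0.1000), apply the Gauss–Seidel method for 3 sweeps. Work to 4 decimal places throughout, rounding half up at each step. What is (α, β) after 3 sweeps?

Iteration 1:
  α = (-10 - (-3)·-0.1000) / (6) = -1.7167
  β = (3 - (-2)·-1.7167) / (3) = -0.1445
Iteration 2:
  α = (-10 - (-3)·-0.1445) / (6) = -1.7389
  β = (3 - (-2)·-1.7389) / (3) = -0.1593
Iteration 3:
  α = (-10 - (-3)·-0.1593) / (6) = -1.7463
  β = (3 - (-2)·-1.7463) / (3) = -0.1642

(-1.7463, -0.1642)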